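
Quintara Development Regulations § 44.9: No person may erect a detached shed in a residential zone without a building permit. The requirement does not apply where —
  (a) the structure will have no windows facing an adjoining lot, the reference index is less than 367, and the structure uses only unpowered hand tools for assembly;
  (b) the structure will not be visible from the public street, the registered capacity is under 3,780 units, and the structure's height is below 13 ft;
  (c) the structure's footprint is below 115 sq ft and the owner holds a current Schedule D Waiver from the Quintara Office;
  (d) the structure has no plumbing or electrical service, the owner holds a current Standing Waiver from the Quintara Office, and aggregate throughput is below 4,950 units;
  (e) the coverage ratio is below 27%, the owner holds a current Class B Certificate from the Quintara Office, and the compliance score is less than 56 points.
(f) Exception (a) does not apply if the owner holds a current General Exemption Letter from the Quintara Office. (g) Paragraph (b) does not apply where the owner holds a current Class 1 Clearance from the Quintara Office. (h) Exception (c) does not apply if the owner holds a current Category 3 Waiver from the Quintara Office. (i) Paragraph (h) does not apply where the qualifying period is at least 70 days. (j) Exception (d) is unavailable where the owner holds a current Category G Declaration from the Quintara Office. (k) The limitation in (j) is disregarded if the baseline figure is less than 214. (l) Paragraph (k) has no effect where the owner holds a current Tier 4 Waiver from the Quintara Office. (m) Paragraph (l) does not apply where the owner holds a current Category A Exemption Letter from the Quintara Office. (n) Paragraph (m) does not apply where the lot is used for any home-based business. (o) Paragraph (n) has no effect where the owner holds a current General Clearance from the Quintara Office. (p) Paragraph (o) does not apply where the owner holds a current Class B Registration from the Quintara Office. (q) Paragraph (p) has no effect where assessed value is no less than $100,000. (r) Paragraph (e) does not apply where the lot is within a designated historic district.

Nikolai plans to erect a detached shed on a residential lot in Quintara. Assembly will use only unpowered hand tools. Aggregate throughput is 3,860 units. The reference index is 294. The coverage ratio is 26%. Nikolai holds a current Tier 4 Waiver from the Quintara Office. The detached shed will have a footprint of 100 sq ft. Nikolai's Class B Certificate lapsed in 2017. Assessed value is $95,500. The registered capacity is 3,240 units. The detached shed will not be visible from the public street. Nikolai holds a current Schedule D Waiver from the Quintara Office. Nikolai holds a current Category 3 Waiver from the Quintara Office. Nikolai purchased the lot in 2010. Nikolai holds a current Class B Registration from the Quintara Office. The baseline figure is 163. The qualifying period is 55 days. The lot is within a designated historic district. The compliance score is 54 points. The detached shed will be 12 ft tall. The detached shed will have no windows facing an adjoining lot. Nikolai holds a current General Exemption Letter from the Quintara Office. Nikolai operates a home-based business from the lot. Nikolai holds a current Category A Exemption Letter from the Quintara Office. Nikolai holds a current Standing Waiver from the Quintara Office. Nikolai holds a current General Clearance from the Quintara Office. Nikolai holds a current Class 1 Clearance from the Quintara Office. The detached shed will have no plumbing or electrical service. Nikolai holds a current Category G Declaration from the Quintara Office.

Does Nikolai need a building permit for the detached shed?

Yes — Nikolai must obtain a building permit.

Exception (a)'s conditions are all satisfied: no windows face an adjoining lot; the reference index is 294, less than the 367 limit; assembly uses only hand tools. But: (f) operates — a current General Exemption Letter is held. Exception (a) does not apply.
All of (b)'s requirements are met (the structure will not be visible from the street; the registered capacity is 3,240 units, under the 3,780 units limit; the structure's height is 12 ft, below the 13 ft limit). But applying paragraph (g): (g) operates against (b): a current Class 1 Clearance is held. So (b) is unavailable.
Exception (c): the structure's footprint is 100 sq ft, below the 115 sq ft limit; a current Schedule D Waiver is held — every condition holds. However, paragraphs (h)–(i) must be considered: (h) operates against (c): a current Category 3 Waiver is held. (i) does not operate here (the qualifying period is 55 days, short of 70 days), so (h) stands. Exception (c) does not apply.
Exception (d): there is no plumbing or electrical service; a current Standing Waiver is held; aggregate throughput is 3,860 units, below the 4,950 units limit — every condition holds. But applying paragraphs (j)–(q): (j) is engaged — a current Category G Declaration is held. (k) operates (the baseline figure is 163, less than the 214 limit), but is displaced by (l): (l) operates against (k): a current Tier 4 Waiver is held. (m) is triggered (a current Category A Exemption Letter is held), but is overridden by (n): (n) operates — a home-based business operates on the lot. (o) operates (a current General Clearance is held), but is displaced by (p): (p) is triggered — a current Class B Registration is held. (q), which would lift (p), is not triggered — assessed value is $95,500, short of $100,000. So (d) is unavailable.
Exception (e) requires that the owner holds a current Class B Certificate from the Quintara Office; but no current Class B Certificate is held, so (e) is unavailable.
None of the exceptions is available; § 44.9 applies in full.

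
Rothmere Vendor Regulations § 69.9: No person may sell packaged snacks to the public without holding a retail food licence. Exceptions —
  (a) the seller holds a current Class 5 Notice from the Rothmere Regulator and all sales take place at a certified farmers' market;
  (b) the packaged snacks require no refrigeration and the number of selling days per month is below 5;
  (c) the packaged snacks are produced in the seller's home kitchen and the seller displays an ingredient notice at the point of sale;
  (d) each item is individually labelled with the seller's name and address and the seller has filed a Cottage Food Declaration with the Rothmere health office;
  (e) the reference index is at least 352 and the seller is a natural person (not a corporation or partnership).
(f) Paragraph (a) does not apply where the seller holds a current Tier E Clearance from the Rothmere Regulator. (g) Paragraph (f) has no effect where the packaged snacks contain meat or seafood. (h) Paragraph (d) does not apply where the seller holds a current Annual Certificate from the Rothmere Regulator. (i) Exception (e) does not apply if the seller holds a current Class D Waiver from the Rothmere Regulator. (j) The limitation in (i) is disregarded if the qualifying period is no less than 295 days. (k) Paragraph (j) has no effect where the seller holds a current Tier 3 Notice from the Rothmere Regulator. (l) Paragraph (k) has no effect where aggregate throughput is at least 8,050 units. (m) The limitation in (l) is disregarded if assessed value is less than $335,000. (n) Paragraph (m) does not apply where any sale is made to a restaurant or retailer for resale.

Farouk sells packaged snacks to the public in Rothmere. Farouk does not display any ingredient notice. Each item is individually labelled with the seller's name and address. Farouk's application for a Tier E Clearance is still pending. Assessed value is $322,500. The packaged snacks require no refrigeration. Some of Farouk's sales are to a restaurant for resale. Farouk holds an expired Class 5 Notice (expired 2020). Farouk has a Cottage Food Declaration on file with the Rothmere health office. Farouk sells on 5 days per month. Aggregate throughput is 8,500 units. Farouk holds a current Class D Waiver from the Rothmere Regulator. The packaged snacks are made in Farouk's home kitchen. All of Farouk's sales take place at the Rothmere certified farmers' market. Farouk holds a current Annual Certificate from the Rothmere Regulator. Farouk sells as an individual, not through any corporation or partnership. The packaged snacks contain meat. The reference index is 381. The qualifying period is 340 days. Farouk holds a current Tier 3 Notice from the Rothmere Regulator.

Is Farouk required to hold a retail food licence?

No — exception (e) applies; Farouk is not required to hold a retail food licence.

Exception (a) fails — no current Class 5 Notice is held.
Exception (b) does not apply: the number of selling days per month is 5, not below 5.
Exception (c) does not apply: no ingredient notice is displayed.
Exception (d)'s conditions are all satisfied: items are individually labelled; a Cottage Food Declaration is on file. However, paragraph (h) must be considered: (h) applies — a current Annual Certificate is held. Exception (d) does not apply.
Exception (e): the reference index is 381, meeting the 352 threshold; the seller is a natural person — every condition holds. Considering the limiting provisions: (i) would limit (e) — a current Class D Waiver is held — but (j) sets (i) aside: (j) operates against (i): the qualifying period is 340 days, meeting the 295 days threshold. (k) is triggered (a current Tier 3 Notice is held), but is displaced by (l): (l) applies — aggregate throughput is 8,500 units, meeting the 8,050 units threshold. (m) applies (assessed value is $322,500, less than the $335,000 limit), but is set aside by (n): (n) is engaged — some sales are to a restaurant for resale. So (e) applies.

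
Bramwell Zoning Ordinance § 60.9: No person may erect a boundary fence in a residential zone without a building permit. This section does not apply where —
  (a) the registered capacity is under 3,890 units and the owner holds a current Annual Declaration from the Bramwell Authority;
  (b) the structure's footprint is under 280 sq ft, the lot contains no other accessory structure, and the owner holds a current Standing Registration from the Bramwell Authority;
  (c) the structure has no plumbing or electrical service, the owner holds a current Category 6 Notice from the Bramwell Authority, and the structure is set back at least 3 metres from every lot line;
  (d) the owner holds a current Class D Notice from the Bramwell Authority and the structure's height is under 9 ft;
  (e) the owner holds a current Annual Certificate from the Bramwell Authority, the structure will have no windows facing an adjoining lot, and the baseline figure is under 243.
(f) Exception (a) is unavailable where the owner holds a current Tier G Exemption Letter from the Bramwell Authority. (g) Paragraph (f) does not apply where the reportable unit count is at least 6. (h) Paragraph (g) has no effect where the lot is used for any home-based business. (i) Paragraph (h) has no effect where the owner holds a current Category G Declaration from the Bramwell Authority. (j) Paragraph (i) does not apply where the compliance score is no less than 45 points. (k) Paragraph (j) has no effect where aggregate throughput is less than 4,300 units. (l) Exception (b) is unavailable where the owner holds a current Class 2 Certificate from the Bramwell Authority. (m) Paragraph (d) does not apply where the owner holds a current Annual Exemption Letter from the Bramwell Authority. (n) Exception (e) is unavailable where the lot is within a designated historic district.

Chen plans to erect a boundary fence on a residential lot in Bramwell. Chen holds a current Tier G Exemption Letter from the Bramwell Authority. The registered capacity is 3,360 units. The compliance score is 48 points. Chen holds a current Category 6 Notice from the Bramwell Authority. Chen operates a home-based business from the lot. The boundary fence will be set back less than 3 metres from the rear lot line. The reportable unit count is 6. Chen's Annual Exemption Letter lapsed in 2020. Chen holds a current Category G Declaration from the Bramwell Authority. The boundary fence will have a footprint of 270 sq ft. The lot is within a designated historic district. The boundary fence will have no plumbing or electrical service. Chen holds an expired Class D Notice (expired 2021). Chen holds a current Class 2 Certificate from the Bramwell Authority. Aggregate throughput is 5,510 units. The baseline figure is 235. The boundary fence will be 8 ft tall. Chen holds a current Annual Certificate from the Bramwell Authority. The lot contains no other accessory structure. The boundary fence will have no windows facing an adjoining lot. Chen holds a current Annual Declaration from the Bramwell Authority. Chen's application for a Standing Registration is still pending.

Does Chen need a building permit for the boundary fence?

All of (a)'s requirements are met (the registered capacity is 3,360 units, under the 3,890 units limit; a current Annual Declaration is held). Turning to paragraphs (f)–(k): (f) operates against (a): a current Tier G Exemption Letter is held. (g) would limit (f) — the reportable unit count is 6, meeting the 6 threshold — but (h) sets (g) aside: (h) is engaged — a home-based business operates on the lot. (i) is engaged (a current Category G Declaration is held), but yields to (j): (j) operates against (i): the compliance score is 48 points, meeting the 45 points threshold. (k) is not triggered (aggregate throughput is 5,510 units, not less than 4,300 units), so (j) stands. Exception (a) does not apply.
Exception (b) requires that the owner holds a current Standing Registration from the Bramwell Authority; but no current Standing Registration is held, so (b) is unavailable.
Exception (c) requires that the structure is set back at least 3 metres from every lot line; but the rear setback is under 3 m, so (c) is unavailable.
Exception (d) requires that the owner holds a current Class D Notice from the Bramwell Authority; but the Class D Notice is not current, so (d) is unavailable.
Exception (e) is satisfied on its face — a current Annual Certificate is held; no windows face an adjoining lot; the baseline figure is 235, under the 243 limit. But: (n) operates against (e): the lot is in a historic district. So (e) is unavailable.
No exception displaces § 60.9.

Yes — Chen must obtain a building permit.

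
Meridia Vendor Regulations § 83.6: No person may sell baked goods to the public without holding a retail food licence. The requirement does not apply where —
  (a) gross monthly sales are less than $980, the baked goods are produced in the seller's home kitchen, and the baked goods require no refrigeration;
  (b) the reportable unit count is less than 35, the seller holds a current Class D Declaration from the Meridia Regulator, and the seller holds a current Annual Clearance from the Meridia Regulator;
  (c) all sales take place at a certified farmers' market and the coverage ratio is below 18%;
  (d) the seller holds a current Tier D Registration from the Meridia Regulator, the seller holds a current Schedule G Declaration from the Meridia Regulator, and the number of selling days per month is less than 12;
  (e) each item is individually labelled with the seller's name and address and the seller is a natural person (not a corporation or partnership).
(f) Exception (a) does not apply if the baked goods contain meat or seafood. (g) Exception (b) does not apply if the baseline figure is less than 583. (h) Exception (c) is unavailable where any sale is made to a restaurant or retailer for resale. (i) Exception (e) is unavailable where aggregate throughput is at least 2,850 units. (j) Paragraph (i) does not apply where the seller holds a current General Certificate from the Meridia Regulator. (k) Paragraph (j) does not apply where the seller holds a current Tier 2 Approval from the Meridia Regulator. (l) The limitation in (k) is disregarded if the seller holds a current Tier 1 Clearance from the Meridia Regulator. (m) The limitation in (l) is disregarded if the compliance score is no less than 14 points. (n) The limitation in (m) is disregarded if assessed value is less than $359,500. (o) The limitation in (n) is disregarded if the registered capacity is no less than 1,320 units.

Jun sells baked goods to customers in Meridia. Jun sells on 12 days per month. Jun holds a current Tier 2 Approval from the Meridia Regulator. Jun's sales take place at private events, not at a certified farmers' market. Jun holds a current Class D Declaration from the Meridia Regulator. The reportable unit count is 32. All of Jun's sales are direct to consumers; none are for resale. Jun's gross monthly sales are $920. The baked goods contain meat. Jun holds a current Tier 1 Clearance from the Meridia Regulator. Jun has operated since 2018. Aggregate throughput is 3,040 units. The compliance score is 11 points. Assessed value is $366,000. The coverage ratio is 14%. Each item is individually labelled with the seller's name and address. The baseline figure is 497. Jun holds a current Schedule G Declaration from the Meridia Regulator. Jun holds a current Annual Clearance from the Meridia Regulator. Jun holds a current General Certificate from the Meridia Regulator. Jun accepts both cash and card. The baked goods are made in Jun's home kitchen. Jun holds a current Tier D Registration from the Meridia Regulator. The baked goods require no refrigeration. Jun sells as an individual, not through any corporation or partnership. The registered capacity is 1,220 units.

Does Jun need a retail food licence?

No — exception (e) applies; Jun is not required to hold a retail food licence.

Exception (a): gross monthly sales are $920, less than the $980 limit; the baked goods are home-kitchen produced; the baked goods are shelf-stable — every condition holds. But: (f) is triggered — the baked goods contain meat. (a) is therefore removed.
Exception (b): the reportable unit count is 32, less than the 35 limit; a current Class D Declaration is held; a current Annual Clearance is held — every condition holds. But: (g) operates against (b): the baseline figure is 497, less than the 583 limit. (b) is therefore removed.
Exception (c) does not apply: sales are at private events, not a certified farmers' market.
Exception (d) fails — the number of selling days per month is 12, not less than 12.
All of (e)'s requirements are met (items are individually labelled; the seller is a natural person). Under paragraphs (i)–(o): (i) would limit (e) — aggregate throughput is 3,040 units, meeting the 2,850 units threshold — but (j) sets (i) aside: (j) applies — a current General Certificate is held. (k) would limit (j) — a current Tier 2 Approval is held — but (l) sets (k) aside: (l) operates against (k): a current Tier 1 Clearance is held. (m), which would lift (l), is inapplicable — the compliance score is 11 points, short of 14 points. So (e) applies.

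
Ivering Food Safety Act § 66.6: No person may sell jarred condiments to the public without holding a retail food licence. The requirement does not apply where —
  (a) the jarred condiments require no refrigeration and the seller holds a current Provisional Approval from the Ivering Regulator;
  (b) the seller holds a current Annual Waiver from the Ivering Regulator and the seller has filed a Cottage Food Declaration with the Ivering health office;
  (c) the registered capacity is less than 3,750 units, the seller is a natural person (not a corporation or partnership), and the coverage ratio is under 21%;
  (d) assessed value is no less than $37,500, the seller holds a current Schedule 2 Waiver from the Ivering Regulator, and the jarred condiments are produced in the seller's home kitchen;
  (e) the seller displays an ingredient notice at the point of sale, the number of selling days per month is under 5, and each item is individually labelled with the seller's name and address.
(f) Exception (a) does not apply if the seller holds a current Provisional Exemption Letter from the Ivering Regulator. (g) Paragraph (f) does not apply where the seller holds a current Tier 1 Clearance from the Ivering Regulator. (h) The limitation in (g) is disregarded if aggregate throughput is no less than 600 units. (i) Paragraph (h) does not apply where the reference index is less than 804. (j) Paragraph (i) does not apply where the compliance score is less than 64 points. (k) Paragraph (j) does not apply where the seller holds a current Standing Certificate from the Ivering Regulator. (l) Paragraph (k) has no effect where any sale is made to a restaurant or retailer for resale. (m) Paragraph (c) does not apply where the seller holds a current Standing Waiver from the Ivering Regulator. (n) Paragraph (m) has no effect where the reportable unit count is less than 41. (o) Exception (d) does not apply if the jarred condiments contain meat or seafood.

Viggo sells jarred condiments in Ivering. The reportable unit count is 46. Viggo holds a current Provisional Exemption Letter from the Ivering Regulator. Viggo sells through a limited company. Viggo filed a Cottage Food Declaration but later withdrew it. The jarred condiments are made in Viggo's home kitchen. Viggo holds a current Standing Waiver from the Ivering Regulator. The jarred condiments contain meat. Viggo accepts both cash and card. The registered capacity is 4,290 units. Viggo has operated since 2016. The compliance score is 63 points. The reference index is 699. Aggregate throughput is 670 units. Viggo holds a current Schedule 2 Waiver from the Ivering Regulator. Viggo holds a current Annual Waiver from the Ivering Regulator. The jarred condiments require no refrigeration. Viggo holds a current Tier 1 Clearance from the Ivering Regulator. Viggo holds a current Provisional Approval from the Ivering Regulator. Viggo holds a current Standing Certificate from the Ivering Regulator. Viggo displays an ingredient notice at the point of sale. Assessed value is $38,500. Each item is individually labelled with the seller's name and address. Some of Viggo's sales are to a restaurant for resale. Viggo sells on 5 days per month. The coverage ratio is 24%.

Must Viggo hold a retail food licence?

Yes — Viggo must hold a retail food licence.

All of (a)'s requirements are met (the jarred condiments are shelf-stable; a current Provisional Approval is held). Turning to paragraphs (f)–(l): (f) operates against (a): a current Provisional Exemption Letter is held. (g) applies (a current Tier 1 Clearance is held), but is displaced by (h): (h) operates against (g): aggregate throughput is 670 units, meeting the 600 units threshold. (i) would limit (h) — the reference index is 699, less than the 804 limit — but (j) sets (i) aside: (j) is triggered — the compliance score is 63 points, less than the 64 points limit. (k) operates (a current Standing Certificate is held), but is displaced by (l): (l) operates against (k): some sales are to a restaurant for resale. Exception (a) does not apply.
Exception (b) fails — the Cottage Food Declaration was withdrawn.
Exception (c) requires that the registered capacity is less than 3,750 units; but the registered capacity is 4,290 units, not less than 3,750 units, so (c) is unavailable.
Exception (d) is satisfied on its face — assessed value is $38,500, meeting the $37,500 threshold; a current Schedule 2 Waiver is held; the jarred condiments are home-kitchen produced. However, paragraph (o) must be considered: (o) operates against (d): the jarred condiments contain meat. (d) is therefore removed.
Exception (e) does not apply: the number of selling days per month is 5, not under 5.
No exception displaces § 66.6.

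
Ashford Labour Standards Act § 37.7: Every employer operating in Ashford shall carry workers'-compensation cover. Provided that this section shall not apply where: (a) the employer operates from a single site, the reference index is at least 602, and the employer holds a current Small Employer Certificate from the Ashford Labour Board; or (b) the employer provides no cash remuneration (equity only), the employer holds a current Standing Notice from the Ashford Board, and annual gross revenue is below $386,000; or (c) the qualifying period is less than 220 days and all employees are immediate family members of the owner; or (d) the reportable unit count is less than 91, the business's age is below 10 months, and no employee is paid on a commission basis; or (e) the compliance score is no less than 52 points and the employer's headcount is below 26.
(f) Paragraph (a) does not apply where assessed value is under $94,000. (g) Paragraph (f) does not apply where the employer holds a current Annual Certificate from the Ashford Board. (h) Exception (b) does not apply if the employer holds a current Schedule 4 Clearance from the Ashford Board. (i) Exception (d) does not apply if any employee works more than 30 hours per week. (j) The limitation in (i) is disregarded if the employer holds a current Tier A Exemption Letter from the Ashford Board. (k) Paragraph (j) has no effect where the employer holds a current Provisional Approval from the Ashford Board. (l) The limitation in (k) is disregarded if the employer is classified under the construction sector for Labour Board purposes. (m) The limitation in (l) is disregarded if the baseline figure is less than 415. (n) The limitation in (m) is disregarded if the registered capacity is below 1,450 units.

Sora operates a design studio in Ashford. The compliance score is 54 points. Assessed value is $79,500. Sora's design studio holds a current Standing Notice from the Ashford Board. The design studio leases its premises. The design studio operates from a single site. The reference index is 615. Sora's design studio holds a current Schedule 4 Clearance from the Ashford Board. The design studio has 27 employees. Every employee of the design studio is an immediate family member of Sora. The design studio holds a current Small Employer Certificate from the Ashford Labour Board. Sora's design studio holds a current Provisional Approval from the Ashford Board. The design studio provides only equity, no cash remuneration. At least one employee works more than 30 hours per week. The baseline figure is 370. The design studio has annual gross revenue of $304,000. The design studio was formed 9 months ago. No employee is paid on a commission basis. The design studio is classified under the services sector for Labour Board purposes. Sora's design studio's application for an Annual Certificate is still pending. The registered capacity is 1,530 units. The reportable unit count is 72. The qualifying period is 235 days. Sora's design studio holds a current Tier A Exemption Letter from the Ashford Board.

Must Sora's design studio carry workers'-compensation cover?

Yes — Sora's design studio must carry workers'-compensation cover.

All of (a)'s requirements are met (the employer operates from a single site; the reference index is 615, meeting the 602 threshold; a current Small Employer Certificate is held). Turning to paragraphs (f)–(g): (f) operates against (a): assessed value is $79,500, under the $94,000 limit. (g), which would lift (f), is not engaged — no current Annual Certificate is held. (a) is therefore removed.
Exception (b): remuneration is equity-only; a current Standing Notice is held; annual gross revenue is $304,000, below the $386,000 limit — every condition holds. But: (h) operates — a current Schedule 4 Clearance is held. So (b) is unavailable.
Exception (c) requires that the qualifying period is less than 220 days; but the qualifying period is 235 days, not less than 220 days, so (c) is unavailable.
Exception (d)'s conditions are all satisfied: the reportable unit count is 72, less than the 91 limit; the business's age is 9 months, below the 10 months limit; no employee is paid on commission. But: (i) operates against (d): at least one employee exceeds 30 hours/week. (j) is triggered (a current Tier A Exemption Letter is held), but is displaced by (k): (k) operates — a current Provisional Approval is held. (l), which would lift (k), is inapplicable — the design studio is classified under the services sector. Exception (d) does not apply.
Exception (e) does not apply: the employer's headcount is 27, not below 26.
Every exception is unavailable, so the rule governs.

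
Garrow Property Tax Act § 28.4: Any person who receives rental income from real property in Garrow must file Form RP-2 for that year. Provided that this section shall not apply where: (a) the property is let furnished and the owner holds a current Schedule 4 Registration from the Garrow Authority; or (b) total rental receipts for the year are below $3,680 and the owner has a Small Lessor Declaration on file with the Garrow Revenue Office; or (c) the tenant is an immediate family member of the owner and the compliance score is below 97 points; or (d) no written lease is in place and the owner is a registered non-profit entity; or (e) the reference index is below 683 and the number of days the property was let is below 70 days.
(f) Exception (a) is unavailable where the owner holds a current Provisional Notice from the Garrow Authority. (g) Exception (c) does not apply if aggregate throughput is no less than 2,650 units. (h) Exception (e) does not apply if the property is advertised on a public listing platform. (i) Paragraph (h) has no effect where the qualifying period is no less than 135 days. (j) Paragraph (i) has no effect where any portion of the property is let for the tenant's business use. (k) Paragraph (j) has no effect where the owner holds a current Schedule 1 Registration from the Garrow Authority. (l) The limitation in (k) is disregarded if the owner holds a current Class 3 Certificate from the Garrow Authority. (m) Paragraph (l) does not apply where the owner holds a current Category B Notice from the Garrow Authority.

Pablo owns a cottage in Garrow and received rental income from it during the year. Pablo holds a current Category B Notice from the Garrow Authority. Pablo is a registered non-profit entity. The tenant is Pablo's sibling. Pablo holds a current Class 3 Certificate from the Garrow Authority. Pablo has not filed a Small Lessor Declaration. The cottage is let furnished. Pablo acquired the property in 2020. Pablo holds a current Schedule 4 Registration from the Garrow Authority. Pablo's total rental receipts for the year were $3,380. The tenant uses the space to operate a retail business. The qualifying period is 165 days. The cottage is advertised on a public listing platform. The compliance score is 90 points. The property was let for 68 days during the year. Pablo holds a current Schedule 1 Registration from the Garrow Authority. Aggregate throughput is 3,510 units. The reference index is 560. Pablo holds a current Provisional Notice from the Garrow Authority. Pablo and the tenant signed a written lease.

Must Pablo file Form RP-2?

No — exception (e) applies; Pablo is not required to file Form RP-2.

Exception (a) is satisfied on its face — the property is let furnished; a current Schedule 4 Registration is held. But applying paragraph (f): (f) operates against (a): a current Provisional Notice is held. Exception (a) does not apply.
Exception (b) requires that the owner has a Small Lessor Declaration on file with the Garrow Revenue Office; but no Small Lessor Declaration is on file, so (b) is unavailable.
Exception (c) is satisfied on its face — the tenant is an immediate family member; the compliance score is 90 points, below the 97 points limit. But: (g) is engaged — aggregate throughput is 3,510 units, meeting the 2,650 units threshold. So (c) is unavailable.
Exception (d) requires that no written lease is in place; but a written lease is in place, so (d) is unavailable.
All of (e)'s requirements are met (the reference index is 560, below the 683 limit; the number of days the property was let is 68 days, below the 70 days limit). Under paragraphs (h)–(m): (h) would limit (e) — the property is publicly advertised — but (i) sets (h) aside: (i) is triggered — the qualifying period is 165 days, meeting the 135 days threshold. (j) would limit (i) — the space is let for business use — but (k) sets (j) aside: (k) applies — a current Schedule 1 Registration is held. (l) would limit (k) — a current Class 3 Certificate is held — but (m) sets (l) aside: (m) applies — a current Category B Notice is held. Exception (e) stands.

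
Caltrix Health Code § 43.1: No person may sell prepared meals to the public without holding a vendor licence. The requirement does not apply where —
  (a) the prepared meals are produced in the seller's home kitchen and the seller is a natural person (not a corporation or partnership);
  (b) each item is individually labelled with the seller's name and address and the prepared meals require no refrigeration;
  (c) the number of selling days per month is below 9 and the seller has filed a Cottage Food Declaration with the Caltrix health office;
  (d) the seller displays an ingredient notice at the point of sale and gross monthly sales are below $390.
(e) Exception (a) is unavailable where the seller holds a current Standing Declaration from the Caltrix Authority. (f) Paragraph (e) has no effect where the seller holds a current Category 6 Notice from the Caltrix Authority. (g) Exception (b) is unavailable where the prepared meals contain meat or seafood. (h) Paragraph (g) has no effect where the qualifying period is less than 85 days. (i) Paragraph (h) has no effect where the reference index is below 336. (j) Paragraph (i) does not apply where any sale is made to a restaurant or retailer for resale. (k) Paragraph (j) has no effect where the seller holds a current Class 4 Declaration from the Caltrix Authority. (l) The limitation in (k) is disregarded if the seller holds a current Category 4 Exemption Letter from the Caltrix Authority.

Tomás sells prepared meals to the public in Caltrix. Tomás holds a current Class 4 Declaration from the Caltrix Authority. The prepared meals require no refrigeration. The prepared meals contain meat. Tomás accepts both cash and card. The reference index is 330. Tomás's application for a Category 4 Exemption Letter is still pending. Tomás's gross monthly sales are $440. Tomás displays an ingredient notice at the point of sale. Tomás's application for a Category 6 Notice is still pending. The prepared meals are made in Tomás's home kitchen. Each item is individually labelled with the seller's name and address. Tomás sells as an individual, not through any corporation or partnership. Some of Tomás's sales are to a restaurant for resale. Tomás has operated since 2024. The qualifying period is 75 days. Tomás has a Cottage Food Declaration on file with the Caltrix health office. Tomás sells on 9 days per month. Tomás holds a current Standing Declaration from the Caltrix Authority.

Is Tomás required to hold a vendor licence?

All of (a)'s requirements are met (the prepared meals are home-kitchen produced; the seller is a natural person). But: (e) operates against (a): a current Standing Declaration is held. (f), which would lift (e), is inapplicable — there is no Category 6 Notice in force. (a) is therefore removed.
All of (b)'s requirements are met (items are individually labelled; the prepared meals are shelf-stable). However, paragraphs (g)–(l) must be considered: (g) operates against (b): the prepared meals contain meat. (h) operates (the qualifying period is 75 days, less than the 85 days limit), but yields to (i): (i) operates against (h): the reference index is 330, below the 336 limit. (j) would limit (i) — some sales are to a restaurant for resale — but (k) sets (j) aside: (k) is engaged — a current Class 4 Declaration is held. (l) is not triggered (the Category 4 Exemption Letter is not current), so (k) stands. So (b) is unavailable.
Exception (c) fails — the number of selling days per month is 9, not below 9.
Exception (d) does not apply: gross monthly sales are $440, not below $390.
No exception displaces § 43.1.

Yes — Tomás must hold a vendor licence.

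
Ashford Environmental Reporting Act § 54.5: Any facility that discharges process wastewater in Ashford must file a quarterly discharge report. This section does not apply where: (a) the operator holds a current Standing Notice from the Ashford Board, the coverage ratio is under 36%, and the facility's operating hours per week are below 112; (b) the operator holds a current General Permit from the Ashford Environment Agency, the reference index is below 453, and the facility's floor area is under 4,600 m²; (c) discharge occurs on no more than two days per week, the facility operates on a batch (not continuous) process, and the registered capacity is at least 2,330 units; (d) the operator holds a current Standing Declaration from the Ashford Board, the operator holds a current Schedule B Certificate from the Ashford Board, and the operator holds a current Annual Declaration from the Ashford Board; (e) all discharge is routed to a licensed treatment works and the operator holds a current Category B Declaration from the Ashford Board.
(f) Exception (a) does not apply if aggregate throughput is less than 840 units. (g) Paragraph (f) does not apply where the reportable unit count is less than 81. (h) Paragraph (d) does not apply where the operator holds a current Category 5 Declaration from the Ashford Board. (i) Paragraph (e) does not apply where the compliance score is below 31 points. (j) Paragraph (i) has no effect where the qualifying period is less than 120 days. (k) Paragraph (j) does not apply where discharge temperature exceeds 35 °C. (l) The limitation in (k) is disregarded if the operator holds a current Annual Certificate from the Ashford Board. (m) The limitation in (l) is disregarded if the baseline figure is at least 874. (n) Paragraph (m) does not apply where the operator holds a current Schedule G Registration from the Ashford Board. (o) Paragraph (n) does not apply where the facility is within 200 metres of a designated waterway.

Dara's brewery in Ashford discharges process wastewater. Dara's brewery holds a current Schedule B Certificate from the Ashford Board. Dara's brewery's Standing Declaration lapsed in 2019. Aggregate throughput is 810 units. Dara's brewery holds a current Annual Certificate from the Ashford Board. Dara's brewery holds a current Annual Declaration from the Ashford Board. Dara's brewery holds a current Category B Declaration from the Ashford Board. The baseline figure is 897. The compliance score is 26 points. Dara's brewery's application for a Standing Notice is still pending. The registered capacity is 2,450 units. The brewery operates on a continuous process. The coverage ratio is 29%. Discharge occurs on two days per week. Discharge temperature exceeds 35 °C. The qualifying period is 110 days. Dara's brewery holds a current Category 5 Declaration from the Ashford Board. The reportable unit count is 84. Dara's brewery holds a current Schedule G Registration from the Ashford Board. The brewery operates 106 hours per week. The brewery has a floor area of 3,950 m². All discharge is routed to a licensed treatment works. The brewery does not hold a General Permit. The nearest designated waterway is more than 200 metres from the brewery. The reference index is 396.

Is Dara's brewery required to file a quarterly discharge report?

Exception (a) requires that the operator holds a current Standing Notice from the Ashford Board; but there is no Standing Notice in force, so (a) is unavailable.
Exception (b) fails — no General Permit is held.
Exception (c) requires that the facility operates on a batch (not continuous) process; but the facility operates on a continuous process, so (c) is unavailable.
Exception (d) does not apply: no current Standing Declaration is held.
Exception (e): discharge is routed to a licensed treatment works; a current Category B Declaration is held — every condition holds. Considering the limiting provisions: (i) would limit (e) — the compliance score is 26 points, below the 31 points limit — but (j) sets (i) aside: (j) operates against (i): the qualifying period is 110 days, less than the 120 days limit. (k) would limit (j) — discharge temperature exceeds 35 °C — but (l) sets (k) aside: (l) applies — a current Annual Certificate is held. (m) would limit (l) — the baseline figure is 897, meeting the 874 threshold — but (n) sets (m) aside: (n) operates against (m): a current Schedule G Registration is held. (o) is not triggered (the brewery is more than 200 m from any designated waterway), so (n) stands. Exception (e) stands.

No — exception (e) applies; Dara's brewery is not required to file a quarterly discharge report.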